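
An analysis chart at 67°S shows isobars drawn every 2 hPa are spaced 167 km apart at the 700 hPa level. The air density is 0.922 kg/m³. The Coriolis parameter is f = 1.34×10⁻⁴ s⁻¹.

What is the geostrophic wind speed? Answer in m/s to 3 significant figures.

9.69 m/s

Pressure gradient: |∂P/∂n| = 200 Pa / 167000 m = 1.20×10⁻³ Pa/m
Geostrophic balance (pressure-gradient force = Coriolis force):
V_g = (1/(fρ)) |∂P/∂n| = 1.20×10⁻³ / (1.34×10⁻⁴ × 0.922) = 9.69 m/s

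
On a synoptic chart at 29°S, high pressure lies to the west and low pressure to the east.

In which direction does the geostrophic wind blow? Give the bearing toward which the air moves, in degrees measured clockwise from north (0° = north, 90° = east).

000°

The pressure-gradient force points toward the east (bearing 090°).
Geostrophic balance: in the Southern Hemisphere the Coriolis force deflects motion to the left, so the geostrophic wind blows 90° to the left of the pressure-gradient force (low pressure on the right).
Rotating 090° by 90° counterclockwise gives 000° — the wind blows toward the north.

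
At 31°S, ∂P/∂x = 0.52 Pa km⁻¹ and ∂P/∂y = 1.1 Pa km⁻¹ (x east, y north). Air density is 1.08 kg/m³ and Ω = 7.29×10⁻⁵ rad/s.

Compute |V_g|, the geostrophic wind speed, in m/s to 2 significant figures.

15 m/s

Coriolis parameter at 31°S:
f = 2Ω sin φ = 2 × 7.29×10⁻⁵ × sin 31° = 7.51×10⁻⁵ s⁻¹
In the Southern Hemisphere f is negative: f = −7.51×10⁻⁵ s⁻¹.
Component geostrophic relations (x east, y north):
u_g = −(1/(fρ)) ∂P/∂y,  v_g = (1/(fρ)) ∂P/∂x
u_g = −(1.1×10⁻³)/(−7.51×10⁻⁵ × 1.08) = 13.6 m/s;  v_g = (0.52×10⁻³)/(−7.51×10⁻⁵ × 1.08) = −6.41 m/s
|V_g| = √(u_g² + v_g²) = 15.0 m/s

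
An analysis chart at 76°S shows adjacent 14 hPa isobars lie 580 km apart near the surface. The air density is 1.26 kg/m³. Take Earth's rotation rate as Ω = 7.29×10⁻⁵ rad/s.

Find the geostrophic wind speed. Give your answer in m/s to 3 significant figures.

13.5 m/s

Coriolis parameter at 76°S:
f = 2Ω sin φ = 2 × 7.29×10⁻⁵ × sin 76° = 1.41×10⁻⁴ s⁻¹
Pressure gradient: |∂P/∂n| = 1400 Pa / 580000 m = 2.41×10⁻³ Pa/m
Geostrophic balance (pressure-gradient force = Coriolis force):
V_g = (1/(fρ)) |∂P/∂n| = 2.41×10⁻³ / (1.41×10⁻⁴ × 1.26) = 13.5 m/s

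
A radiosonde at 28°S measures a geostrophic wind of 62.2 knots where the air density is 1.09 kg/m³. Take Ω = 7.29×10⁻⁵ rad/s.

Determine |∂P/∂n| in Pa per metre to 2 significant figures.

2.4×10⁻³ Pa/m

Coriolis parameter at 28°S:
f = 2Ω sin φ = 2 × 7.29×10⁻⁵ × sin 28° = 6.84×10⁻⁵ s⁻¹
Wind speed in SI: 62.2 knots = 32.0 m/s
Geostrophic balance rearranged: |∂P/∂n| = f ρ V_g
|∂P/∂n| = 6.84×10⁻⁵ × 1.09 × 32.0 = 2.39×10⁻³ Pa/m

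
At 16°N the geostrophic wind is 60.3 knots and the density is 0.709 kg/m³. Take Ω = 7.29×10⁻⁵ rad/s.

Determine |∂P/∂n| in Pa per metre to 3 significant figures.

8.84×10⁻⁴ Pa/m

Coriolis parameter at 16°N:
f = 2Ω sin φ = 2 × 7.29×10⁻⁵ × sin 16° = 4.02×10⁻⁵ s⁻¹
Wind speed in SI: 60.3 knots = 31.0 m/s
Geostrophic balance rearranged: |∂P/∂n| = f ρ V_g
|∂P/∂n| = 4.02×10⁻⁵ × 0.709 × 31.0 = 8.84×10⁻⁴ Pa/m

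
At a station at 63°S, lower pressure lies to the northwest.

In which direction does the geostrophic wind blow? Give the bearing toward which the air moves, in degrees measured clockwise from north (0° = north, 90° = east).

225°

The pressure-gradient force points toward the northwest (bearing 315°).
Geostrophic balance: in the Southern Hemisphere the Coriolis force deflects motion to the left, so the geostrophic wind blows 90° to the left of the pressure-gradient force (low pressure on the right).
Rotating 315° by 90° counterclockwise gives 225° — the wind blows toward the southwest.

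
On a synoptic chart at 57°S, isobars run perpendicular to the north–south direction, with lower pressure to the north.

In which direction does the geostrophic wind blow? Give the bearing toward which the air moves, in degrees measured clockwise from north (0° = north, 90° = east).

270°

The pressure-gradient force points toward the north (bearing 000°).
Geostrophic balance: in the Southern Hemisphere the Coriolis force deflects motion to the left, so the geostrophic wind blows 90° to the left of the pressure-gradient force (low pressure on the right).
Rotating 000° by 90° counterclockwise gives 270° — the wind blows toward the west.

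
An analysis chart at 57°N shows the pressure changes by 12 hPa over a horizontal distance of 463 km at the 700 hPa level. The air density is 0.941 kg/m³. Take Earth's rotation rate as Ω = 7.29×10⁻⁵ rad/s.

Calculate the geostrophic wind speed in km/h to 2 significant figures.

Coriolis parameter at 57°N:
f = 2Ω sin φ = 2 × 7.29×10⁻⁵ × sin 57° = 1.22×10⁻⁴ s⁻¹
Pressure gradient: |∂P/∂n| = 1200 Pa / 463000 m = 2.59×10⁻³ Pa/m
Geostrophic balance (pressure-gradient force = Coriolis force):
V_g = (1/(fρ)) |∂P/∂n| = 2.59×10⁻³ / (1.22×10⁻⁴ × 0.941) = 22.5 m/s
Converting: 22.5 m/s × 3.6 = 81 km/h

81 km/h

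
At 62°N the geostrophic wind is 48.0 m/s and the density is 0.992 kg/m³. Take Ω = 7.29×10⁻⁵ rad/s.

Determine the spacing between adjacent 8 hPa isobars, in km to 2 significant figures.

130 km

Coriolis parameter at 62°N:
f = 2Ω sin φ = 2 × 7.29×10⁻⁵ × sin 62° = 1.29×10⁻⁴ s⁻¹
Geostrophic balance rearranged: |∂P/∂n| = f ρ V_g
|∂P/∂n| = 1.29×10⁻⁴ × 0.992 × 48.0 = 6.13×10⁻³ Pa/m
Isobar spacing: Δn = ΔP/|∂P/∂n| = 800 Pa / 6.13×10⁻³ Pa/m = 130510 m ≈ 130 km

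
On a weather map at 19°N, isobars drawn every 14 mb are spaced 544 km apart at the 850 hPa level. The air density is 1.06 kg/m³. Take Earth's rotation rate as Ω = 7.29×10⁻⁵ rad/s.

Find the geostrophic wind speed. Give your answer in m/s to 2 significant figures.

51 m/s

Coriolis parameter at 19°N:
f = 2Ω sin φ = 2 × 7.29×10⁻⁵ × sin 19° = 4.75×10⁻⁵ s⁻¹
Pressure gradient: |∂P/∂n| = 1400 Pa / 544000 m = 2.57×10⁻³ Pa/m
Geostrophic balance (pressure-gradient force = Coriolis force):
V_g = (1/(fρ)) |∂P/∂n| = 2.57×10⁻³ / (4.75×10⁻⁵ × 1.06) = 51.1 m/s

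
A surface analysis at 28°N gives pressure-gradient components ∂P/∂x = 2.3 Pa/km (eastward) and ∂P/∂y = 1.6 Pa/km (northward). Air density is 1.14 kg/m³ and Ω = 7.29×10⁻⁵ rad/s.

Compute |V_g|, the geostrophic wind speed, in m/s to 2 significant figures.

Coriolis parameter at 28°N:
f = 2Ω sin φ = 2 × 7.29×10⁻⁵ × sin 28° = 6.84×10⁻⁵ s⁻¹
Component geostrophic relations (x east, y north):
u_g = −(1/(fρ)) ∂P/∂y,  v_g = (1/(fρ)) ∂P/∂x
u_g = −(1.6×10⁻³)/(6.84×10⁻⁵ × 1.14) = −20.5 m/s;  v_g = (2.3×10⁻³)/(6.84×10⁻⁵ × 1.14) = 29.5 m/s
|V_g| = √(u_g² + v_g²) = 35.9 m/s

36 m/s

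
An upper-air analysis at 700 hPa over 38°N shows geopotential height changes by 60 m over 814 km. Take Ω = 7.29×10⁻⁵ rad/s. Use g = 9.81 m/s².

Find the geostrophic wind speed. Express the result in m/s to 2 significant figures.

8.1 m/s

Coriolis parameter at 38°N:
f = 2Ω sin φ = 2 × 7.29×10⁻⁵ × sin 38° = 8.98×10⁻⁵ s⁻¹
Height gradient: |∂Z/∂n| = 60 m / 814000 m = 7.37×10⁻⁵
On a pressure surface, geostrophic balance gives V_g = (g/f)|∂Z/∂n|:
V_g = 9.81 × 7.37×10⁻⁵ / 8.98×10⁻⁵ = 8.06 m/s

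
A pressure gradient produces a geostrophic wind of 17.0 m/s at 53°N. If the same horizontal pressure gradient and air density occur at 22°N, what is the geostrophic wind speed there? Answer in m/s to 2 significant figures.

With the same pressure gradient and density, V_g ∝ 1/f ∝ 1/sin φ.
V₂ = V₁ · sin φ₁ / sin φ₂ = 17.0 × sin 53° / sin 22°
V₂ = 17.0 × 0.7986/0.3746 = 36 m/s

36 m/s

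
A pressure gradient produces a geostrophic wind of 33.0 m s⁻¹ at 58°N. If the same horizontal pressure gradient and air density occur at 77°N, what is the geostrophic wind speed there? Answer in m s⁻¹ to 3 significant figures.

With the same pressure gradient and density, V_g ∝ 1/f ∝ 1/sin φ.
V₂ = V₁ · sin φ₁ / sin φ₂ = 33.0 × sin 58° / sin 77°
V₂ = 33.0 × 0.8480/0.9744 = 28.7 m s⁻¹

28.7 m s⁻¹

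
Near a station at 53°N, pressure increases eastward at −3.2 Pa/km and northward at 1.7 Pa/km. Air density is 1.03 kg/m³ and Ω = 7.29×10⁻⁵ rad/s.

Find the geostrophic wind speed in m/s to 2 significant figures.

Coriolis parameter at 53°N:
f = 2Ω sin φ = 2 × 7.29×10⁻⁵ × sin 53° = 1.16×10⁻⁴ s⁻¹
Component geostrophic relations (x east, y north):
u_g = −(1/(fρ)) ∂P/∂y,  v_g = (1/(fρ)) ∂P/∂x
u_g = −(1.7×10⁻³)/(1.16×10⁻⁴ × 1.03) = −14.2 m/s;  v_g = (−3.2×10⁻³)/(1.16×10⁻⁴ × 1.03) = −26.7 m/s
|V_g| = √(u_g² + v_g²) = 30.2 m/s

30 m/s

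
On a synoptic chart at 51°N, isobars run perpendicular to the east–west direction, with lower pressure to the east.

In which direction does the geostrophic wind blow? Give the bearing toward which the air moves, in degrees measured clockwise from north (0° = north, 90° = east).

180°

The pressure-gradient force points toward the east (bearing 090°).
Geostrophic balance: in the Northern Hemisphere the Coriolis force deflects motion to the right, so the geostrophic wind blows 90° to the right of the pressure-gradient force (low pressure on the left).
Rotating 090° by 90° clockwise gives 180° — the wind blows toward the south.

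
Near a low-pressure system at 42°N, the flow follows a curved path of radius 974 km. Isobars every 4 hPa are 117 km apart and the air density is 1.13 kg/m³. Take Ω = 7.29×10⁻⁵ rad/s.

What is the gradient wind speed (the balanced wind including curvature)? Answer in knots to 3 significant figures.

47.9 knots

Coriolis parameter at 42°N:
f = 2Ω sin φ = 2 × 7.29×10⁻⁵ × sin 42° = 9.76×10⁻⁵ s⁻¹
Pressure gradient: |∂P/∂n| = 400 Pa / 117000 m = 3.42×10⁻³ Pa/m
Geostrophic speed: V_g = |∂P/∂n|/(fρ) = 3.42×10⁻³/(9.76×10⁻⁵ × 1.13) = 31.0 m/s
Around a low, centrifugal force acts outward with Coriolis, so pressure-gradient force balances both:
(1/ρ)|∂P/∂n| = fV + V²/R  →  V² + fR·V − fR·V_g = 0
With fR = 9.76×10⁻⁵ × 974×10³ m = 95.0 m/s:
V = [−fR + √((fR)² + 4 fR V_g)]/2 = [−95.0 + √(95.0² + 4×95.0×31)]/2 = 24.6 m/s
Subgeostrophic (V < V_g = 31 m/s), as expected around a low.
Converting: 24.6 m/s × 1.944 = 47.9 knots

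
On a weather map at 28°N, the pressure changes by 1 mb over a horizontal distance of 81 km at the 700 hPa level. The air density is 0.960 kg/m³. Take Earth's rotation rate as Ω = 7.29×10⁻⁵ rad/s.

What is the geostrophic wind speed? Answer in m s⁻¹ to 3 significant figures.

Coriolis parameter at 28°N:
f = 2Ω sin φ = 2 × 7.29×10⁻⁵ × sin 28° = 6.84×10⁻⁵ s⁻¹
Pressure gradient: |∂P/∂n| = 100 Pa / 81000 m = 1.23×10⁻³ Pa/m
Geostrophic balance (pressure-gradient force = Coriolis force):
V_g = (1/(fρ)) |∂P/∂n| = 1.23×10⁻³ / (6.84×10⁻⁵ × 0.960) = 18.8 m/s

18.8 m s⁻¹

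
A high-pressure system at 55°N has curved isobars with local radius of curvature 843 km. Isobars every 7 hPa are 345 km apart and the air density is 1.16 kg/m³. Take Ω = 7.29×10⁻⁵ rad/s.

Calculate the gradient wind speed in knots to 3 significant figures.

34.6 knots

Coriolis parameter at 55°N:
f = 2Ω sin φ = 2 × 7.29×10⁻⁵ × sin 55° = 1.19×10⁻⁴ s⁻¹
Pressure gradient: |∂P/∂n| = 700 Pa / 345000 m = 2.03×10⁻³ Pa/m
Geostrophic speed: V_g = |∂P/∂n|/(fρ) = 2.03×10⁻³/(1.19×10⁻⁴ × 1.16) = 14.6 m/s
Around a high, pressure-gradient force acts outward with centrifugal, so Coriolis balances both:
fV = (1/ρ)|∂P/∂n| + V²/R  →  V² − fR·V + fR·V_g = 0
With fR = 1.19×10⁻⁴ × 843×10³ m = 101 m/s:
V = [fR − √((fR)² − 4 fR V_g)]/2 = [101 − √(101² − 4×101×14.6)]/2 = 17.8 m/s
Supergeostrophic (V > V_g = 14.6 m/s), as expected around a high.
Converting: 17.8 m/s × 1.944 = 34.6 knots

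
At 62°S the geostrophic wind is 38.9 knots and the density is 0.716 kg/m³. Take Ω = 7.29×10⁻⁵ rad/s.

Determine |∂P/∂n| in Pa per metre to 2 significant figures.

Coriolis parameter at 62°S:
f = 2Ω sin φ = 2 × 7.29×10⁻⁵ × sin 62° = 1.29×10⁻⁴ s⁻¹
Wind speed in SI: 38.9 knots = 20.0 m/s
Geostrophic balance rearranged: |∂P/∂n| = f ρ V_g
|∂P/∂n| = 1.29×10⁻⁴ × 0.716 × 20.0 = 1.84×10⁻³ Pa/m

1.8×10⁻³ Pa/m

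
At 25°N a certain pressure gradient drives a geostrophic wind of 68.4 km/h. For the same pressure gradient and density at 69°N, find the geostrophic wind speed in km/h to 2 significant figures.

31 km/h

With the same pressure gradient and density, V_g ∝ 1/f ∝ 1/sin φ.
V₂ = V₁ · sin φ₁ / sin φ₂ = 68.4 × sin 25° / sin 69°
V₂ = 68.4 × 0.4226/0.9336 = 31 km/h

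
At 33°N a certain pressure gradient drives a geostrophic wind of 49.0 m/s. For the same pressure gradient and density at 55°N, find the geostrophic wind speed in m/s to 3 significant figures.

With the same pressure gradient and density, V_g ∝ 1/f ∝ 1/sin φ.
V₂ = V₁ · sin φ₁ / sin φ₂ = 49.0 × sin 33° / sin 55°
V₂ = 49.0 × 0.5446/0.8192 = 32.6 m/s

32.6 m/s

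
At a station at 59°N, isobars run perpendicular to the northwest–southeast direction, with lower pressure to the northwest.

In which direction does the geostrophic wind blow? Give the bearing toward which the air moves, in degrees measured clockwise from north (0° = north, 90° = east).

045°

The pressure-gradient force points toward the northwest (bearing 315°).
Geostrophic balance: in the Northern Hemisphere the Coriolis force deflects motion to the right, so the geostrophic wind blows 90° to the right of the pressure-gradient force (low pressure on the left).
Rotating 315° by 90° clockwise gives 045° — the wind blows toward the northeast.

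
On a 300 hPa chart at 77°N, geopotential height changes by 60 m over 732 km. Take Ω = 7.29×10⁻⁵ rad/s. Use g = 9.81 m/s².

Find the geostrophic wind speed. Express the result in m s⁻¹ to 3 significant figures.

5.66 m s⁻¹

Coriolis parameter at 77°N:
f = 2Ω sin φ = 2 × 7.29×10⁻⁵ × sin 77° = 1.42×10⁻⁴ s⁻¹
Height gradient: |∂Z/∂n| = 60 m / 732000 m = 8.20×10⁻⁵
On a pressure surface, geostrophic balance gives V_g = (g/f)|∂Z/∂n|:
V_g = 9.81 × 8.20×10⁻⁵ / 1.42×10⁻⁴ = 5.66 m/s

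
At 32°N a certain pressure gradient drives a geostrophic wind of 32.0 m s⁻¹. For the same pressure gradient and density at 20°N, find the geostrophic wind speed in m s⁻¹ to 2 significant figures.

With the same pressure gradient and density, V_g ∝ 1/f ∝ 1/sin φ.
V₂ = V₁ · sin φ₁ / sin φ₂ = 32.0 × sin 32° / sin 20°
V₂ = 32.0 × 0.5299/0.3420 = 50 m s⁻¹

50 m s⁻¹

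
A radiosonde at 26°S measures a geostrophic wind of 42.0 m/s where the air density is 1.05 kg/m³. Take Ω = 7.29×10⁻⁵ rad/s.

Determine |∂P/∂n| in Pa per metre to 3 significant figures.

2.82×10⁻³ Pa/m

Coriolis parameter at 26°S:
f = 2Ω sin φ = 2 × 7.29×10⁻⁵ × sin 26° = 6.39×10⁻⁵ s⁻¹
Geostrophic balance rearranged: |∂P/∂n| = f ρ V_g
|∂P/∂n| = 6.39×10⁻⁵ × 1.05 × 42.0 = 2.82×10⁻³ Pa/m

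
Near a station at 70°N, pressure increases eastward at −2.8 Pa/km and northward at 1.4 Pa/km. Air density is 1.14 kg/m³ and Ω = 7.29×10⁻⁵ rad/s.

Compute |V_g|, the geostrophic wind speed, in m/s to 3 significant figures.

20.0 m/s

Coriolis parameter at 70°N:
f = 2Ω sin φ = 2 × 7.29×10⁻⁵ × sin 70° = 1.37×10⁻⁴ s⁻¹
Component geostrophic relations (x east, y north):
u_g = −(1/(fρ)) ∂P/∂y,  v_g = (1/(fρ)) ∂P/∂x
u_g = −(1.4×10⁻³)/(1.37×10⁻⁴ × 1.14) = −8.96 m/s;  v_g = (−2.8×10⁻³)/(1.37×10⁻⁴ × 1.14) = −17.9 m/s
|V_g| = √(u_g² + v_g²) = 20.0 m/s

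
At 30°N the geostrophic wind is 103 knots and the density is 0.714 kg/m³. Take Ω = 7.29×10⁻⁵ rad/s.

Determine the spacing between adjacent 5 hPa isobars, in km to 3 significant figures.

181 km

Coriolis parameter at 30°N:
f = 2Ω sin φ = 2 × 7.29×10⁻⁵ × sin 30° = 7.29×10⁻⁵ s⁻¹
Wind speed in SI: 103 knots = 53.0 m/s
Geostrophic balance rearranged: |∂P/∂n| = f ρ V_g
|∂P/∂n| = 7.29×10⁻⁵ × 0.714 × 53.0 = 2.76×10⁻³ Pa/m
Isobar spacing: Δn = ΔP/|∂P/∂n| = 500 Pa / 2.76×10⁻³ Pa/m = 181288 m ≈ 181 km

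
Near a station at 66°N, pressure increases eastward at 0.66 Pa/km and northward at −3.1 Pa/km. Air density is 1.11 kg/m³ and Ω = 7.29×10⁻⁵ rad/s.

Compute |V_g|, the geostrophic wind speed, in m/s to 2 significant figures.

Coriolis parameter at 66°N:
f = 2Ω sin φ = 2 × 7.29×10⁻⁵ × sin 66° = 1.33×10⁻⁴ s⁻¹
Component geostrophic relations (x east, y north):
u_g = −(1/(fρ)) ∂P/∂y,  v_g = (1/(fρ)) ∂P/∂x
u_g = −(−3.1×10⁻³)/(1.33×10⁻⁴ × 1.11) = 21.0 m/s;  v_g = (0.66×10⁻³)/(1.33×10⁻⁴ × 1.11) = 4.46 m/s
|V_g| = √(u_g² + v_g²) = 21.4 m/s

21 m/s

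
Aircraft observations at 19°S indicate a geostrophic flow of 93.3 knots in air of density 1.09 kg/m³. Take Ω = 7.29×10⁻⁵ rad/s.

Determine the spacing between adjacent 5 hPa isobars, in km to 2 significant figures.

200 km

Coriolis parameter at 19°S:
f = 2Ω sin φ = 2 × 7.29×10⁻⁵ × sin 19° = 4.75×10⁻⁵ s⁻¹
Wind speed in SI: 93.3 knots = 48.0 m/s
Geostrophic balance rearranged: |∂P/∂n| = f ρ V_g
|∂P/∂n| = 4.75×10⁻⁵ × 1.09 × 48.0 = 2.48×10⁻³ Pa/m
Isobar spacing: Δn = ΔP/|∂P/∂n| = 500 Pa / 2.48×10⁻³ Pa/m = 201337 m ≈ 200 km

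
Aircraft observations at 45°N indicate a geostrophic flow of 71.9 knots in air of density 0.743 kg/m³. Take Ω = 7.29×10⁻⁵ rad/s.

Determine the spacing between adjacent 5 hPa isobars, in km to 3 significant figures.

Coriolis parameter at 45°N:
f = 2Ω sin φ = 2 × 7.29×10⁻⁵ × sin 45° = 1.03×10⁻⁴ s⁻¹
Wind speed in SI: 71.9 knots = 37.0 m/s
Geostrophic balance rearranged: |∂P/∂n| = f ρ V_g
|∂P/∂n| = 1.03×10⁻⁴ × 0.743 × 37.0 = 2.83×10⁻³ Pa/m
Isobar spacing: Δn = ΔP/|∂P/∂n| = 500 Pa / 2.83×10⁻³ Pa/m = 176470 m ≈ 176 km

176 km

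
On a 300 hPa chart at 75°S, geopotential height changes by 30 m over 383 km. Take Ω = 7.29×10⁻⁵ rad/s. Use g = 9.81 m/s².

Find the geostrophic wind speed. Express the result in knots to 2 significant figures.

11 knots

Coriolis parameter at 75°S:
f = 2Ω sin φ = 2 × 7.29×10⁻⁵ × sin 75° = 1.41×10⁻⁴ s⁻¹
Height gradient: |∂Z/∂n| = 30 m / 383000 m = 7.83×10⁻⁵
On a pressure surface, geostrophic balance gives V_g = (g/f)|∂Z/∂n|:
V_g = 9.81 × 7.83×10⁻⁵ / 1.41×10⁻⁴ = 5.46 m/s
Converting: 5.46 m/s × 1.944 = 11 knots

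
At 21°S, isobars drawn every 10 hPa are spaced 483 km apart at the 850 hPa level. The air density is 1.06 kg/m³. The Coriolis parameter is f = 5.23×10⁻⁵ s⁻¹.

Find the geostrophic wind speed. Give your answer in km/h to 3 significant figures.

Pressure gradient: |∂P/∂n| = 1000 Pa / 483000 m = 2.07×10⁻³ Pa/m
Geostrophic balance (pressure-gradient force = Coriolis force):
V_g = (1/(fρ)) |∂P/∂n| = 2.07×10⁻³ / (5.23×10⁻⁵ × 1.06) = 37.3 m/s
Converting: 37.3 m/s × 3.6 = 134 km/h

134 km/h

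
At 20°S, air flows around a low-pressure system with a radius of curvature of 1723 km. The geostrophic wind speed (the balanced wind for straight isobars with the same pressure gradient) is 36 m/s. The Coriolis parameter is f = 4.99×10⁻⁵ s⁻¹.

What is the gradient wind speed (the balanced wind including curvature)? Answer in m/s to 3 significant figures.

Around a low, centrifugal force acts outward with Coriolis, so pressure-gradient force balances both:
(1/ρ)|∂P/∂n| = fV + V²/R  →  V² + fR·V − fR·V_g = 0
With fR = 4.99×10⁻⁵ × 1723×10³ m = 86.0 m/s:
V = [−fR + √((fR)² + 4 fR V_g)]/2 = [−86.0 + √(86.0² + 4×86.0×36)]/2 = 27.3 m/s
Subgeostrophic (V < V_g = 36 m/s), as expected around a low.

27.3 m/s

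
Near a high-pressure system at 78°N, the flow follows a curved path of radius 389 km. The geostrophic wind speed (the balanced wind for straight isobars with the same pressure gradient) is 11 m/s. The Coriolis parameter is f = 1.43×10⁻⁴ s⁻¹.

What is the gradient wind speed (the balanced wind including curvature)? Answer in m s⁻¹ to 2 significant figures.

15 m s⁻¹

Around a high, pressure-gradient force acts outward with centrifugal, so Coriolis balances both:
fV = (1/ρ)|∂P/∂n| + V²/R  →  V² − fR·V + fR·V_g = 0
With fR = 1.43×10⁻⁴ × 389×10³ m = 55.6 m/s:
V = [fR − √((fR)² − 4 fR V_g)]/2 = [55.6 − √(55.6² − 4×55.6×11)]/2 = 15.1 m/s
Supergeostrophic (V > V_g = 11 m/s), as expected around a high.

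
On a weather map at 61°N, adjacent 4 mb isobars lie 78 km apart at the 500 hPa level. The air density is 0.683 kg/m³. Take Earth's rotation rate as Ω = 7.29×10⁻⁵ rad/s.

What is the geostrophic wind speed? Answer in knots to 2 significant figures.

Coriolis parameter at 61°N:
f = 2Ω sin φ = 2 × 7.29×10⁻⁵ × sin 61° = 1.28×10⁻⁴ s⁻¹
Pressure gradient: |∂P/∂n| = 400 Pa / 78000 m = 5.13×10⁻³ Pa/m
Geostrophic balance (pressure-gradient force = Coriolis force):
V_g = (1/(fρ)) |∂P/∂n| = 5.13×10⁻³ / (1.28×10⁻⁴ × 0.683) = 58.9 m/s
Converting: 58.9 m/s × 1.944 = 110 knots

110 knots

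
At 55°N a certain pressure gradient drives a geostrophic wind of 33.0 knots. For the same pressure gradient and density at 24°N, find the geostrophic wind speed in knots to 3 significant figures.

66.5 knots

With the same pressure gradient and density, V_g ∝ 1/f ∝ 1/sin φ.
V₂ = V₁ · sin φ₁ / sin φ₂ = 33.0 × sin 55° / sin 24°
V₂ = 33.0 × 0.8192/0.4067 = 66.5 knots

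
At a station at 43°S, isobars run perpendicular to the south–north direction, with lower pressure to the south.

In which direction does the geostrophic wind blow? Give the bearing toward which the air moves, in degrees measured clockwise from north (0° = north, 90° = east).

090°

The pressure-gradient force points toward the south (bearing 180°).
Geostrophic balance: in the Southern Hemisphere the Coriolis force deflects motion to the left, so the geostrophic wind blows 90° to the left of the pressure-gradient force (low pressure on the right).
Rotating 180° by 90° counterclockwise gives 090° — the wind blows toward the east.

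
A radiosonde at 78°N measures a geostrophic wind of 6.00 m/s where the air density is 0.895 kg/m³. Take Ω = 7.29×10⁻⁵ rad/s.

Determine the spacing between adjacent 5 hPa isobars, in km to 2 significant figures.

Coriolis parameter at 78°N:
f = 2Ω sin φ = 2 × 7.29×10⁻⁵ × sin 78° = 1.43×10⁻⁴ s⁻¹
Geostrophic balance rearranged: |∂P/∂n| = f ρ V_g
|∂P/∂n| = 1.43×10⁻⁴ × 0.895 × 6.00 = 7.66×10⁻⁴ Pa/m
Isobar spacing: Δn = ΔP/|∂P/∂n| = 500 Pa / 7.66×10⁻⁴ Pa/m = 652881 m ≈ 650 km

650 km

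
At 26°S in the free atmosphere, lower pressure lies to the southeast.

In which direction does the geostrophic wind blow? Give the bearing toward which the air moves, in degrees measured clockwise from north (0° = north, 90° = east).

The pressure-gradient force points toward the southeast (bearing 135°).
Geostrophic balance: in the Southern Hemisphere the Coriolis force deflects motion to the left, so the geostrophic wind blows 90° to the left of the pressure-gradient force (low pressure on the right).
Rotating 135° by 90° counterclockwise gives 045° — the wind blows toward the northeast.

045°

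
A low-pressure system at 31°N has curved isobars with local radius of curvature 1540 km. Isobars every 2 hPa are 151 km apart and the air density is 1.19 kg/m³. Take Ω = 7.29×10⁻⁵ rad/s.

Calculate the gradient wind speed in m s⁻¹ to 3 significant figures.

Coriolis parameter at 31°N:
f = 2Ω sin φ = 2 × 7.29×10⁻⁵ × sin 31° = 7.51×10⁻⁵ s⁻¹
Pressure gradient: |∂P/∂n| = 200 Pa / 151000 m = 1.32×10⁻³ Pa/m
Geostrophic speed: V_g = |∂P/∂n|/(fρ) = 1.32×10⁻³/(7.51×10⁻⁵ × 1.19) = 14.8 m/s
Around a low, centrifugal force acts outward with Coriolis, so pressure-gradient force balances both:
(1/ρ)|∂P/∂n| = fV + V²/R  →  V² + fR·V − fR·V_g = 0
With fR = 7.51×10⁻⁵ × 1540×10³ m = 116 m/s:
V = [−fR + √((fR)² + 4 fR V_g)]/2 = [−116 + √(116² + 4×116×14.8)]/2 = 13.3 m/s
Subgeostrophic (V < V_g = 14.8 m/s), as expected around a low.

13.3 m s⁻¹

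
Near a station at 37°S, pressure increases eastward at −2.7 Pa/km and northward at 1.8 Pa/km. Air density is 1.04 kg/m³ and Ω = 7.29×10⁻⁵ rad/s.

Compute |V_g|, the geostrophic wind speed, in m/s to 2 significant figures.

36 m/s

Coriolis parameter at 37°S:
f = 2Ω sin φ = 2 × 7.29×10⁻⁵ × sin 37° = 8.77×10⁻⁵ s⁻¹
In the Southern Hemisphere f is negative: f = −8.77×10⁻⁵ s⁻¹.
Component geostrophic relations (x east, y north):
u_g = −(1/(fρ)) ∂P/∂y,  v_g = (1/(fρ)) ∂P/∂x
u_g = −(1.8×10⁻³)/(−8.77×10⁻⁵ × 1.04) = 19.7 m/s;  v_g = (−2.7×10⁻³)/(−8.77×10⁻⁵ × 1.04) = 29.6 m/s
|V_g| = √(u_g² + v_g²) = 35.6 m/s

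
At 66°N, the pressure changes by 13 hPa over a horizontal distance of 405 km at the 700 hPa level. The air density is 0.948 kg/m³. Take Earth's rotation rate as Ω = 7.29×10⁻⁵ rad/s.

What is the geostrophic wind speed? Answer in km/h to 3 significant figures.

Coriolis parameter at 66°N:
f = 2Ω sin φ = 2 × 7.29×10⁻⁵ × sin 66° = 1.33×10⁻⁴ s⁻¹
Pressure gradient: |∂P/∂n| = 1300 Pa / 405000 m = 3.21×10⁻³ Pa/m
Geostrophic balance (pressure-gradient force = Coriolis force):
V_g = (1/(fρ)) |∂P/∂n| = 3.21×10⁻³ / (1.33×10⁻⁴ × 0.948) = 25.4 m/s
Converting: 25.4 m/s × 3.6 = 91.5 km/h

91.5 km/h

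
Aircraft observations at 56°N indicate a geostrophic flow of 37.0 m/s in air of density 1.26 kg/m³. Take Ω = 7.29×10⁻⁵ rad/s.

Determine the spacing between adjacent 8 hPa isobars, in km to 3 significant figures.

142 km

Coriolis parameter at 56°N:
f = 2Ω sin φ = 2 × 7.29×10⁻⁵ × sin 56° = 1.21×10⁻⁴ s⁻¹
Geostrophic balance rearranged: |∂P/∂n| = f ρ V_g
|∂P/∂n| = 1.21×10⁻⁴ × 1.26 × 37.0 = 5.64×10⁻³ Pa/m
Isobar spacing: Δn = ΔP/|∂P/∂n| = 800 Pa / 5.64×10⁻³ Pa/m = 141967 m ≈ 142 km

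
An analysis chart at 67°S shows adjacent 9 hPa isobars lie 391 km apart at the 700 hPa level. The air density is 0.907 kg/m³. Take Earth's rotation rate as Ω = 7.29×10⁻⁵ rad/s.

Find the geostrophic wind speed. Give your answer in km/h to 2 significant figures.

68 km/h

Coriolis parameter at 67°S:
f = 2Ω sin φ = 2 × 7.29×10⁻⁵ × sin 67° = 1.34×10⁻⁴ s⁻¹
Pressure gradient: |∂P/∂n| = 900 Pa / 391000 m = 2.30×10⁻³ Pa/m
Geostrophic balance (pressure-gradient force = Coriolis force):
V_g = (1/(fρ)) |∂P/∂n| = 2.30×10⁻³ / (1.34×10⁻⁴ × 0.907) = 18.9 m/s
Converting: 18.9 m/s × 3.6 = 68 km/h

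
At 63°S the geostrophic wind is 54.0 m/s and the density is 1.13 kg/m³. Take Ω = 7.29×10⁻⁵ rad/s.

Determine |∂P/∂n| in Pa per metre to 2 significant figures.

7.9×10⁻³ Pa/m

Coriolis parameter at 63°S:
f = 2Ω sin φ = 2 × 7.29×10⁻⁵ × sin 63° = 1.30×10⁻⁴ s⁻¹
Geostrophic balance rearranged: |∂P/∂n| = f ρ V_g
|∂P/∂n| = 1.30×10⁻⁴ × 1.13 × 54.0 = 7.93×10⁻³ Pa/m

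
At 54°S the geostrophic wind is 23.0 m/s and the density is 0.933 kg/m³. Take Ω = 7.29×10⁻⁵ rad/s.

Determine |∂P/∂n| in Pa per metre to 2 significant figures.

Coriolis parameter at 54°S:
f = 2Ω sin φ = 2 × 7.29×10⁻⁵ × sin 54° = 1.18×10⁻⁴ s⁻¹
Geostrophic balance rearranged: |∂P/∂n| = f ρ V_g
|∂P/∂n| = 1.18×10⁻⁴ × 0.933 × 23.0 = 2.53×10⁻³ Pa/m

2.5×10⁻³ Pa/m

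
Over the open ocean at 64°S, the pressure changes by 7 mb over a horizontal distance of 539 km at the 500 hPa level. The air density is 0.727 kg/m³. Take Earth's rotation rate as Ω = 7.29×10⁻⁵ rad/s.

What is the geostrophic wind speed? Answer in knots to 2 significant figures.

Coriolis parameter at 64°S:
f = 2Ω sin φ = 2 × 7.29×10⁻⁵ × sin 64° = 1.31×10⁻⁴ s⁻¹
Pressure gradient: |∂P/∂n| = 700 Pa / 539000 m = 1.30×10⁻³ Pa/m
Geostrophic balance (pressure-gradient force = Coriolis force):
V_g = (1/(fρ)) |∂P/∂n| = 1.30×10⁻³ / (1.31×10⁻⁴ × 0.727) = 13.6 m/s
Converting: 13.6 m/s × 1.944 = 26 knots

26 knots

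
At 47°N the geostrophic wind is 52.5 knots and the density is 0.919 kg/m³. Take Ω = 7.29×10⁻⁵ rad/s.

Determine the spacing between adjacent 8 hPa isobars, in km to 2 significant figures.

Coriolis parameter at 47°N:
f = 2Ω sin φ = 2 × 7.29×10⁻⁵ × sin 47° = 1.07×10⁻⁴ s⁻¹
Wind speed in SI: 52.5 knots = 27.0 m/s
Geostrophic balance rearranged: |∂P/∂n| = f ρ V_g
|∂P/∂n| = 1.07×10⁻⁴ × 0.919 × 27.0 = 2.65×10⁻³ Pa/m
Isobar spacing: Δn = ΔP/|∂P/∂n| = 800 Pa / 2.65×10⁻³ Pa/m = 302268 m ≈ 300 km

300 km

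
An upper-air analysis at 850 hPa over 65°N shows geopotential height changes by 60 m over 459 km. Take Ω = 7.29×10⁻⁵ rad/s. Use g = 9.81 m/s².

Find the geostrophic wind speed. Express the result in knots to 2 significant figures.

Coriolis parameter at 65°N:
f = 2Ω sin φ = 2 × 7.29×10⁻⁵ × sin 65° = 1.32×10⁻⁴ s⁻¹
Height gradient: |∂Z/∂n| = 60 m / 459000 m = 1.31×10⁻⁴
On a pressure surface, geostrophic balance gives V_g = (g/f)|∂Z/∂n|:
V_g = 9.81 × 1.31×10⁻⁴ / 1.32×10⁻⁴ = 9.70 m/s
Converting: 9.70 m/s × 1.944 = 19 knots

19 knots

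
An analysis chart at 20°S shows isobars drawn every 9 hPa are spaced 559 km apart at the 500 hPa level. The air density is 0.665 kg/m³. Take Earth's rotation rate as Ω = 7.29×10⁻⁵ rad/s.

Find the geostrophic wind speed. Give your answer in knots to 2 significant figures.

Coriolis parameter at 20°S:
f = 2Ω sin φ = 2 × 7.29×10⁻⁵ × sin 20° = 4.99×10⁻⁵ s⁻¹
Pressure gradient: |∂P/∂n| = 900 Pa / 559000 m = 1.61×10⁻³ Pa/m
Geostrophic balance (pressure-gradient force = Coriolis force):
V_g = (1/(fρ)) |∂P/∂n| = 1.61×10⁻³ / (4.99×10⁻⁵ × 0.665) = 48.6 m/s
Converting: 48.6 m/s × 1.944 = 94 knots

94 knots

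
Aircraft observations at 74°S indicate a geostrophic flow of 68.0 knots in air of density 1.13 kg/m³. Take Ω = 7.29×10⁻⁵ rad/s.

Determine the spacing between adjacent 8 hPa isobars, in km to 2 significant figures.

Coriolis parameter at 74°S:
f = 2Ω sin φ = 2 × 7.29×10⁻⁵ × sin 74° = 1.40×10⁻⁴ s⁻¹
Wind speed in SI: 68.0 knots = 35.0 m/s
Geostrophic balance rearranged: |∂P/∂n| = f ρ V_g
|∂P/∂n| = 1.40×10⁻⁴ × 1.13 × 35.0 = 5.54×10⁻³ Pa/m
Isobar spacing: Δn = ΔP/|∂P/∂n| = 800 Pa / 5.54×10⁻³ Pa/m = 144399 m ≈ 140 km

140 km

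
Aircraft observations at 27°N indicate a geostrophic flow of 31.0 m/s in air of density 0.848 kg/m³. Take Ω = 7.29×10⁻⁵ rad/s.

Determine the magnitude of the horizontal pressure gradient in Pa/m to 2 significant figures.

1.7×10⁻³ Pa/m

Coriolis parameter at 27°N:
f = 2Ω sin φ = 2 × 7.29×10⁻⁵ × sin 27° = 6.62×10⁻⁵ s⁻¹
Geostrophic balance rearranged: |∂P/∂n| = f ρ V_g
|∂P/∂n| = 6.62×10⁻⁵ × 0.848 × 31.0 = 1.74×10⁻³ Pa/m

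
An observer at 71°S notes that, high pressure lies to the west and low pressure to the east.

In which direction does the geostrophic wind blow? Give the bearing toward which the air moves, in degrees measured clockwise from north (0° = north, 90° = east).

000°

The pressure-gradient force points toward the east (bearing 090°).
Geostrophic balance: in the Southern Hemisphere the Coriolis force deflects motion to the left, so the geostrophic wind blows 90° to the left of the pressure-gradient force (low pressure on the right).
Rotating 090° by 90° counterclockwise gives 000° — the wind blows toward the north.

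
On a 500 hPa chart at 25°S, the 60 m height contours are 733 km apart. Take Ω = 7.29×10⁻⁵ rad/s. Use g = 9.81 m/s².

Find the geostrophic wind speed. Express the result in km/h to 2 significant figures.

47 km/h

Coriolis parameter at 25°S:
f = 2Ω sin φ = 2 × 7.29×10⁻⁵ × sin 25° = 6.16×10⁻⁵ s⁻¹
Height gradient: |∂Z/∂n| = 60 m / 733000 m = 8.19×10⁻⁵
On a pressure surface, geostrophic balance gives V_g = (g/f)|∂Z/∂n|:
V_g = 9.81 × 8.19×10⁻⁵ / 6.16×10⁻⁵ = 13.0 m/s
Converting: 13.0 m/s × 3.6 = 47 km/h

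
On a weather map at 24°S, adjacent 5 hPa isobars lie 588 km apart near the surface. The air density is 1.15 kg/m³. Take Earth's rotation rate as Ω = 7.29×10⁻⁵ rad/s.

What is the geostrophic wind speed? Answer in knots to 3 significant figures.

24.2 knots

Coriolis parameter at 24°S:
f = 2Ω sin φ = 2 × 7.29×10⁻⁵ × sin 24° = 5.93×10⁻⁵ s⁻¹
Pressure gradient: |∂P/∂n| = 500 Pa / 588000 m = 8.50×10⁻⁴ Pa/m
Geostrophic balance (pressure-gradient force = Coriolis force):
V_g = (1/(fρ)) |∂P/∂n| = 8.50×10⁻⁴ / (5.93×10⁻⁵ × 1.15) = 12.5 m/s
Converting: 12.5 m/s × 1.944 = 24.2 knots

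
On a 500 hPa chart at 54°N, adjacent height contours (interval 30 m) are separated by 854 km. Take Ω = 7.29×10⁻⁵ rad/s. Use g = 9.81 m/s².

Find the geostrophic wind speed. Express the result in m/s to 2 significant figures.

Coriolis parameter at 54°N:
f = 2Ω sin φ = 2 × 7.29×10⁻⁵ × sin 54° = 1.18×10⁻⁴ s⁻¹
Height gradient: |∂Z/∂n| = 30 m / 854000 m = 3.51×10⁻⁵
On a pressure surface, geostrophic balance gives V_g = (g/f)|∂Z/∂n|:
V_g = 9.81 × 3.51×10⁻⁵ / 1.18×10⁻⁴ = 2.92 m/s

2.9 m/s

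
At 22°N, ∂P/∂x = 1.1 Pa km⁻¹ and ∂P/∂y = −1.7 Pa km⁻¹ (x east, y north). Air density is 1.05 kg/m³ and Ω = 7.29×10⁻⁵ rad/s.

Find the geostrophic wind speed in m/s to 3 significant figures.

35.3 m/s

Coriolis parameter at 22°N:
f = 2Ω sin φ = 2 × 7.29×10⁻⁵ × sin 22° = 5.46×10⁻⁵ s⁻¹
Component geostrophic relations (x east, y north):
u_g = −(1/(fρ)) ∂P/∂y,  v_g = (1/(fρ)) ∂P/∂x
u_g = −(−1.7×10⁻³)/(5.46×10⁻⁵ × 1.05) = 29.6 m/s;  v_g = (1.1×10⁻³)/(5.46×10⁻⁵ × 1.05) = 19.2 m/s
|V_g| = √(u_g² + v_g²) = 35.3 m/s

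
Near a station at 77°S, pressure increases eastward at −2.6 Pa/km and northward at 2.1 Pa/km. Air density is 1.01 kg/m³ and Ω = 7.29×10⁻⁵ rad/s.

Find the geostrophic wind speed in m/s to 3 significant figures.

Coriolis parameter at 77°S:
f = 2Ω sin φ = 2 × 7.29×10⁻⁵ × sin 77° = 1.42×10⁻⁴ s⁻¹
In the Southern Hemisphere f is negative: f = −1.42×10⁻⁴ s⁻¹.
Component geostrophic relations (x east, y north):
u_g = −(1/(fρ)) ∂P/∂y,  v_g = (1/(fρ)) ∂P/∂x
u_g = −(2.1×10⁻³)/(−1.42×10⁻⁴ × 1.01) = 14.6 m/s;  v_g = (−2.6×10⁻³)/(−1.42×10⁻⁴ × 1.01) = 18.1 m/s
|V_g| = √(u_g² + v_g²) = 23.3 m/s

23.3 m/s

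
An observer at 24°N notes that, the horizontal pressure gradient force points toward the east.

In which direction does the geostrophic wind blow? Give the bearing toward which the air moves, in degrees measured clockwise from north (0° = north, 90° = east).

180°

The pressure-gradient force points toward the east (bearing 090°).
Geostrophic balance: in the Northern Hemisphere the Coriolis force deflects motion to the right, so the geostrophic wind blows 90° to the right of the pressure-gradient force (low pressure on the left).
Rotating 090° by 90° clockwise gives 180° — the wind blows toward the south.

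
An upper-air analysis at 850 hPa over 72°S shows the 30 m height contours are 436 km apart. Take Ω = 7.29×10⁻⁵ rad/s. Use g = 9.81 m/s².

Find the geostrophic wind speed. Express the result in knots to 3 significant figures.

9.46 knots

Coriolis parameter at 72°S:
f = 2Ω sin φ = 2 × 7.29×10⁻⁵ × sin 72° = 1.39×10⁻⁴ s⁻¹
Height gradient: |∂Z/∂n| = 30 m / 436000 m = 6.88×10⁻⁵
On a pressure surface, geostrophic balance gives V_g = (g/f)|∂Z/∂n|:
V_g = 9.81 × 6.88×10⁻⁵ / 1.39×10⁻⁴ = 4.87 m/s
Converting: 4.87 m/s × 1.944 = 9.46 knots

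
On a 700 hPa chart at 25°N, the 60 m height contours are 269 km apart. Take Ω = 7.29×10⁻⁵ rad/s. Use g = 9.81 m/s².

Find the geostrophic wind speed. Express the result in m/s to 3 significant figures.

Coriolis parameter at 25°N:
f = 2Ω sin φ = 2 × 7.29×10⁻⁵ × sin 25° = 6.16×10⁻⁵ s⁻¹
Height gradient: |∂Z/∂n| = 60 m / 269000 m = 2.23×10⁻⁴
On a pressure surface, geostrophic balance gives V_g = (g/f)|∂Z/∂n|:
V_g = 9.81 × 2.23×10⁻⁴ / 6.16×10⁻⁵ = 35.5 m/s

35.5 m/s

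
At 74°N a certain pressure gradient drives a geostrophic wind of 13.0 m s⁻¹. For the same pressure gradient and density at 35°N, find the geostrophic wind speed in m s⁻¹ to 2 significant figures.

22 m s⁻¹

With the same pressure gradient and density, V_g ∝ 1/f ∝ 1/sin φ.
V₂ = V₁ · sin φ₁ / sin φ₂ = 13.0 × sin 74° / sin 35°
V₂ = 13.0 × 0.9613/0.5736 = 22 m s⁻¹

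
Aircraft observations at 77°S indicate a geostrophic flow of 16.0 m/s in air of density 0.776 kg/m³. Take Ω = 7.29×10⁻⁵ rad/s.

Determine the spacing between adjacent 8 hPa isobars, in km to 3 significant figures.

454 km

Coriolis parameter at 77°S:
f = 2Ω sin φ = 2 × 7.29×10⁻⁵ × sin 77° = 1.42×10⁻⁴ s⁻¹
Geostrophic balance rearranged: |∂P/∂n| = f ρ V_g
|∂P/∂n| = 1.42×10⁻⁴ × 0.776 × 16.0 = 1.76×10⁻³ Pa/m
Isobar spacing: Δn = ΔP/|∂P/∂n| = 800 Pa / 1.76×10⁻³ Pa/m = 453552 m ≈ 454 km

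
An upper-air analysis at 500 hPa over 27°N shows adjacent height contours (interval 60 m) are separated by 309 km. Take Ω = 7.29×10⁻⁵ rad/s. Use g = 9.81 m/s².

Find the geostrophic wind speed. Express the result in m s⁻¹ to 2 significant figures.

29 m s⁻¹

Coriolis parameter at 27°N:
f = 2Ω sin φ = 2 × 7.29×10⁻⁵ × sin 27° = 6.62×10⁻⁵ s⁻¹
Height gradient: |∂Z/∂n| = 60 m / 309000 m = 1.94×10⁻⁴
On a pressure surface, geostrophic balance gives V_g = (g/f)|∂Z/∂n|:
V_g = 9.81 × 1.94×10⁻⁴ / 6.62×10⁻⁵ = 28.8 m/s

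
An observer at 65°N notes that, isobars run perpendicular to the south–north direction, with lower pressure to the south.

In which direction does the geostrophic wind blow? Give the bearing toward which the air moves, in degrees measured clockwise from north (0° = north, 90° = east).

The pressure-gradient force points toward the south (bearing 180°).
Geostrophic balance: in the Northern Hemisphere the Coriolis force deflects motion to the right, so the geostrophic wind blows 90° to the right of the pressure-gradient force (low pressure on the left).
Rotating 180° by 90° clockwise gives 270° — the wind blows toward the west.

270°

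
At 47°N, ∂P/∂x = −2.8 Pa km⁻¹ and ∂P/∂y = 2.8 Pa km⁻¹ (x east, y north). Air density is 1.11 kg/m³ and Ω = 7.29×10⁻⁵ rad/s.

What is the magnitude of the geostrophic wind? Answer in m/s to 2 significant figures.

33 m/s

Coriolis parameter at 47°N:
f = 2Ω sin φ = 2 × 7.29×10⁻⁵ × sin 47° = 1.07×10⁻⁴ s⁻¹
Component geostrophic relations (x east, y north):
u_g = −(1/(fρ)) ∂P/∂y,  v_g = (1/(fρ)) ∂P/∂x
u_g = −(2.8×10⁻³)/(1.07×10⁻⁴ × 1.11) = −23.7 m/s;  v_g = (−2.8×10⁻³)/(1.07×10⁻⁴ × 1.11) = −23.7 m/s
|V_g| = √(u_g² + v_g²) = 33.5 m/s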